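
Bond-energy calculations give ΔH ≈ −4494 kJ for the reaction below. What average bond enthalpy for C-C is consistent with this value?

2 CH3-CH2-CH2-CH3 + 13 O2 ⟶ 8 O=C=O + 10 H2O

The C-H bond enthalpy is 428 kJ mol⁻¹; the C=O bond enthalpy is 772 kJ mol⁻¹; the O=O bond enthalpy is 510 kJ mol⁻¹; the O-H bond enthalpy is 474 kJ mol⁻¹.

D(C-C) ≈ 358 kJ/mol

Let D be the C-C bond energy.
Σ(broken) = 6×D + 20×428 + 13×510 = 15190 + 6D
Σ(formed) = 16×772 + 20×474 = 21832
ΔH = Σ(broken) − Σ(formed) = (15190 + 6D) − (21832) = −6642 + 6D
Setting this equal to −4494 kJ gives 6D = 2148, so D = 358 kJ/mol.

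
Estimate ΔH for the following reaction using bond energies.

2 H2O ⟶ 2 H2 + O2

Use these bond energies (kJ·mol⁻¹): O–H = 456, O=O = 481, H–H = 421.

ΔH ≈ +501 kJ

Bonds broken (reactants):
  O–H: 4 × 456 = 1824
  Σ(broken) = 1824 kJ
Bonds formed (products):
  H–H: 2 × 421 = 842
  O=O: 1 × 481 = 481
  Σ(formed) = 1323 kJ
ΔH = Σ(broken) − Σ(formed) = 1824 − 1323 = +501 kJ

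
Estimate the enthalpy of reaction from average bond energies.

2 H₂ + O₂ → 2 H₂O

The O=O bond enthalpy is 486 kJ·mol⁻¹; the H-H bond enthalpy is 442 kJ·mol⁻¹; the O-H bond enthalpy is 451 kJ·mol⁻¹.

ΔH ≈ −434 kJ

Bonds broken (reactants):
  H-H: 2 × 442 = 884
  O=O: 1 × 486 = 486
  Σ(broken) = 1370 kJ
Bonds formed (products):
  O-H: 4 × 451 = 1804
  Σ(formed) = 1804 kJ
ΔH = Σ(broken) − Σ(formed) = 1370 − 1804 = −434 kJ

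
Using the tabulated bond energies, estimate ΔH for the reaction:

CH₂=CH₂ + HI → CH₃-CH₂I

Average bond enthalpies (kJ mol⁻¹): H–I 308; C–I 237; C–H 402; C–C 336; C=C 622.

ΔH ≈ −45 kJ

Bonds broken (reactants):
  C–H: 4 × 402 = 1608
  C=C: 1 × 622 = 622
  H–I: 1 × 308 = 308
  Σ(broken) = 2538 kJ
Bonds formed (products):
  C–C: 1 × 336 = 336
  C–H: 5 × 402 = 2010
  C–I: 1 × 237 = 237
  Σ(formed) = 2583 kJ
ΔH = Σ(broken) − Σ(formed) = 2538 − 2583 = −45 kJ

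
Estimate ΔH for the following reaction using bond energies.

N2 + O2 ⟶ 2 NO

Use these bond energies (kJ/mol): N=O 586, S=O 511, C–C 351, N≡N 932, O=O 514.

Bonds broken (reactants):
  N≡N: 1 × 932 = 932
  O=O: 1 × 514 = 514
  Σ(broken) = 1446 kJ
Bonds formed (products):
  N=O: 2 × 586 = 1172
  Σ(formed) = 1172 kJ
ΔH = Σ(broken) − Σ(formed) = 1446 − 1172 = +274 kJ

ΔH ≈ +274 kJ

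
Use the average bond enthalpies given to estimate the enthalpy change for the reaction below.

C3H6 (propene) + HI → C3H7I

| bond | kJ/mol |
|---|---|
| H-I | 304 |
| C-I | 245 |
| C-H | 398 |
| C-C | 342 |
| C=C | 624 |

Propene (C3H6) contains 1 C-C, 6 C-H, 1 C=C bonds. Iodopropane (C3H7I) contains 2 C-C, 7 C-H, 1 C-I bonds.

Bonds broken (reactants):
  C-C: 1 × 342 = 342
  C-H: 6 × 398 = 2388
  C=C: 1 × 624 = 624
  H-I: 1 × 304 = 304
  Σ(broken) = 3658 kJ
Bonds formed (products):
  C-C: 2 × 342 = 684
  C-H: 7 × 398 = 2786
  C-I: 1 × 245 = 245
  Σ(formed) = 3715 kJ
ΔH = Σ(broken) − Σ(formed) = 3658 − 3715 = −57 kJ

ΔH ≈ −57 kJ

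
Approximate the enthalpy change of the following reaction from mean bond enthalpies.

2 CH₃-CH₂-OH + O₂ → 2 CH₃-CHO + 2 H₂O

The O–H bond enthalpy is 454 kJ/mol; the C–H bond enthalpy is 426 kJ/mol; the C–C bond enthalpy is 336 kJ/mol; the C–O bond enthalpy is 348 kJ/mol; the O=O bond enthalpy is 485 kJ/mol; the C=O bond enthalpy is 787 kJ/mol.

ΔH ≈ −449 kJ

Bonds broken (reactants):
  C–C: 2 × 336 = 672
  C–H: 10 × 426 = 4260
  C–O: 2 × 348 = 696
  O–H: 2 × 454 = 908
  O=O: 1 × 485 = 485
  Σ(broken) = 7021 kJ
Bonds formed (products):
  C–C: 2 × 336 = 672
  C–H: 8 × 426 = 3408
  C=O: 2 × 787 = 1574
  O–H: 4 × 454 = 1816
  Σ(formed) = 7470 kJ
ΔH = Σ(broken) − Σ(formed) = 7021 − 7470 = −449 kJ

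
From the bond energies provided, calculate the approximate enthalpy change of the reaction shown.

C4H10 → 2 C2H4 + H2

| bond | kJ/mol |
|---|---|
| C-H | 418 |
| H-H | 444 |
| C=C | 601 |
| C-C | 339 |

Bonds broken (reactants):
  C-C: 3 × 339 = 1017
  C-H: 10 × 418 = 4180
  Σ(broken) = 5197 kJ
Bonds formed (products):
  C-H: 8 × 418 = 3344
  C=C: 2 × 601 = 1202
  H-H: 1 × 444 = 444
  Σ(formed) = 4990 kJ
ΔH = Σ(broken) − Σ(formed) = 5197 − 4990 = +207 kJ

ΔH ≈ +207 kJ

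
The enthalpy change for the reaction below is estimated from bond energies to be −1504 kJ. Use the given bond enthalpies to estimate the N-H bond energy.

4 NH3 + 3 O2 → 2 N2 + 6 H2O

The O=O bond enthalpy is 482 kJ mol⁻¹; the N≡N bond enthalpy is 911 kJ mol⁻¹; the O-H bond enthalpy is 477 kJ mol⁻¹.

Let D be the N-H bond energy.
Σ(broken) = 12×D + 3×482 = 1446 + 12D
Σ(formed) = 2×911 + 12×477 = 7546
ΔH = Σ(broken) − Σ(formed) = (1446 + 12D) − (7546) = −6100 + 12D
Setting this equal to −1504 kJ gives 12D = 4596, so D = 383 kJ/mol.

D(N-H) ≈ 383 kJ/mol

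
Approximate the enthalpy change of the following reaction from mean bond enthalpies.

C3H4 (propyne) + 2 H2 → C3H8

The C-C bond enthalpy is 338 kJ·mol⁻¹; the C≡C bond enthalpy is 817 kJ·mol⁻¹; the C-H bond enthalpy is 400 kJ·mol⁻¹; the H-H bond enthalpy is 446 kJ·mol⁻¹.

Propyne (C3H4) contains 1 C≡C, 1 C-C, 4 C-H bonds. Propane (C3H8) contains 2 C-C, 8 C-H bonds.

ΔH ≈ −229 kJ

Bonds broken (reactants):
  C≡C: 1 × 817 = 817
  C-C: 1 × 338 = 338
  C-H: 4 × 400 = 1600
  H-H: 2 × 446 = 892
  Σ(broken) = 3647 kJ
Bonds formed (products):
  C-C: 2 × 338 = 676
  C-H: 8 × 400 = 3200
  Σ(formed) = 3876 kJ
ΔH = Σ(broken) − Σ(formed) = 3647 − 3876 = −229 kJ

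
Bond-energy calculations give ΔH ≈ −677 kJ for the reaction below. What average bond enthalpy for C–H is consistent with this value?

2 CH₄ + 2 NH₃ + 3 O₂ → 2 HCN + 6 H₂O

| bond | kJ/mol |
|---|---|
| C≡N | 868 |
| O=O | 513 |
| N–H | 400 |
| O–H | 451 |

Let D be the C–H bond energy.
Σ(broken) = 8×D + 6×400 + 3×513 = 3939 + 8D
Σ(formed) = 2×868 + 2×D + 12×451 = 7148 + 2D
ΔH = Σ(broken) − Σ(formed) = (3939 + 8D) − (7148 + 2D) = −3209 + 6D
Setting this equal to −677 kJ gives 6D = 2532, so D = 422 kJ/mol.

D(C–H) ≈ 422 kJ/mol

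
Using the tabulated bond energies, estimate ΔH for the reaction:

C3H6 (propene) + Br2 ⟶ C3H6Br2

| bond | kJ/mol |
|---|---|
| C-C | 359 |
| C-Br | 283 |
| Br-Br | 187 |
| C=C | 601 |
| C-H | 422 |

Bonds broken (reactants):
  Br-Br: 1 × 187 = 187
  C-C: 1 × 359 = 359
  C-H: 6 × 422 = 2532
  C=C: 1 × 601 = 601
  Σ(broken) = 3679 kJ
Bonds formed (products):
  C-Br: 2 × 283 = 566
  C-C: 2 × 359 = 718
  C-H: 6 × 422 = 2532
  Σ(formed) = 3816 kJ
ΔH = Σ(broken) − Σ(formed) = 3679 − 3816 = −137 kJ

ΔH ≈ −137 kJ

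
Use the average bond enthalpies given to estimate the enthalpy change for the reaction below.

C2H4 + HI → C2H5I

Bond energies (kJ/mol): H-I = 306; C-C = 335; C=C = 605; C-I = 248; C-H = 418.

ΔH ≈ −90 kJ

Bonds broken (reactants):
  C-H: 4 × 418 = 1672
  C=C: 1 × 605 = 605
  H-I: 1 × 306 = 306
  Σ(broken) = 2583 kJ
Bonds formed (products):
  C-C: 1 × 335 = 335
  C-H: 5 × 418 = 2090
  C-I: 1 × 248 = 248
  Σ(formed) = 2673 kJ
ΔH = Σ(broken) − Σ(formed) = 2583 − 2673 = −90 kJ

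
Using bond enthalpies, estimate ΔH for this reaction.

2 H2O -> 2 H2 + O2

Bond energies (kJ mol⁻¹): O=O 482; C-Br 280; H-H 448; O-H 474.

ΔH ≈ +518 kJ

Bonds broken (reactants):
  O-H: 4 × 474 = 1896
  Σ(broken) = 1896 kJ
Bonds formed (products):
  H-H: 2 × 448 = 896
  O=O: 1 × 482 = 482
  Σ(formed) = 1378 kJ
ΔH = Σ(broken) − Σ(formed) = 1896 − 1378 = +518 kJ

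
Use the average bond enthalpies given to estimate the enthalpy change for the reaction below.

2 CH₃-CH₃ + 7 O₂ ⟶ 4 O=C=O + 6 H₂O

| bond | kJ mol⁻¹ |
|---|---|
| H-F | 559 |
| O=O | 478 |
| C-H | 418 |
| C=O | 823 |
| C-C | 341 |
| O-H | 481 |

Bonds broken (reactants):
  C-C: 2 × 341 = 682
  C-H: 12 × 418 = 5016
  O=O: 7 × 478 = 3346
  Σ(broken) = 9044 kJ
Bonds formed (products):
  C=O: 8 × 823 = 6584
  O-H: 12 × 481 = 5772
  Σ(formed) = 12356 kJ
ΔH = Σ(broken) − Σ(formed) = 9044 − 12356 = −3312 kJ

ΔH ≈ −3312 kJ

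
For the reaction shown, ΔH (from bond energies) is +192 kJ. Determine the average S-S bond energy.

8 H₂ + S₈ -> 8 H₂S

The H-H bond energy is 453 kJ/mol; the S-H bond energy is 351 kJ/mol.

Let D be the S-S bond energy.
Σ(broken) = 8×453 + 8×D = 3624 + 8D
Σ(formed) = 16×351 = 5616
ΔH = Σ(broken) − Σ(formed) = (3624 + 8D) − (5616) = −1992 + 8D
Setting this equal to +192 kJ gives 8D = 2184, so D = 273 kJ/mol.

D(S-S) ≈ 273 kJ/mol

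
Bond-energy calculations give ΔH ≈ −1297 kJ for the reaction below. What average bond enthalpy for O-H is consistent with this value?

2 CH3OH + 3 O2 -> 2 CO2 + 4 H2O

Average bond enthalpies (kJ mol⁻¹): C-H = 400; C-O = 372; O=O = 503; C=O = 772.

D(O-H) ≈ 477 kJ/mol

Let D be the O-H bond energy.
Σ(broken) = 6×400 + 2×372 + 2×D + 3×503 = 4653 + 2D
Σ(formed) = 4×772 + 8×D = 3088 + 8D
ΔH = Σ(broken) − Σ(formed) = (4653 + 2D) − (3088 + 8D) = +1565 − 6D
Setting this equal to −1297 kJ gives 6D = 2862, so D = 477 kJ/mol.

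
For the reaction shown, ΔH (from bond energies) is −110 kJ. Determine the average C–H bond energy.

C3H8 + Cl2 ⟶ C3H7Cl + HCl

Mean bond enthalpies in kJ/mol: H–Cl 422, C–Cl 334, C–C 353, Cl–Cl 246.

Let D be the C–H bond energy.
Σ(broken) = 2×353 + 8×D + 1×246 = 952 + 8D
Σ(formed) = 2×353 + 1×334 + 7×D + 1×422 = 1462 + 7D
ΔH = Σ(broken) − Σ(formed) = (952 + 8D) − (1462 + 7D) = −510 + D
Setting this equal to −110 kJ gives D = 400 kJ/mol.

D(C–H) ≈ 400 kJ/mol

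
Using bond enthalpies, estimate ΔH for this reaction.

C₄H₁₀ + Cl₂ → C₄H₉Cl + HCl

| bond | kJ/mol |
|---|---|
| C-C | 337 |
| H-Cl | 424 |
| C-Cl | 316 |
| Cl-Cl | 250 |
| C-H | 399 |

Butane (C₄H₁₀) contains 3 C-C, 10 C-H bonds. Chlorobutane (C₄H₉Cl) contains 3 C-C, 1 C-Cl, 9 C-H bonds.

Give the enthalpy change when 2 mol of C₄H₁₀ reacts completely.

Bonds broken (reactants):
  C-C: 3 × 337 = 1011
  C-H: 10 × 399 = 3990
  Cl-Cl: 1 × 250 = 250
  Σ(broken) = 5251 kJ
Bonds formed (products):
  C-C: 3 × 337 = 1011
  C-Cl: 1 × 316 = 316
  C-H: 9 × 399 = 3591
  H-Cl: 1 × 424 = 424
  Σ(formed) = 5342 kJ
ΔH = Σ(broken) − Σ(formed) = 5251 − 5342 = −91 kJ
For 2× the reaction as written: 2 × (−91) = −182 kJ

ΔH = −182 kJ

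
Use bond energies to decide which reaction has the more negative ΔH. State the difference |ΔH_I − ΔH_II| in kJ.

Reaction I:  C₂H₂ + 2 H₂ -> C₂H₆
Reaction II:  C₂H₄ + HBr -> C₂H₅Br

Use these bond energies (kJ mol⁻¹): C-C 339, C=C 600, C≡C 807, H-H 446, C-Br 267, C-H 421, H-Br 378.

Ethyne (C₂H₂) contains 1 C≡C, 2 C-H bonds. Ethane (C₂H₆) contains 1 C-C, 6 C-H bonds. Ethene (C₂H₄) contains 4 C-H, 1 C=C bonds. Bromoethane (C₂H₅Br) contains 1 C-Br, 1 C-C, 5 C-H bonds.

Reaction I:
  Bonds broken (reactants):
    C≡C: 1 × 807 = 807
    C-H: 2 × 421 = 842
    H-H: 2 × 446 = 892
    Σ(broken) = 2541 kJ
  Bonds formed (products):
    C-C: 1 × 339 = 339
    C-H: 6 × 421 = 2526
    Σ(formed) = 2865 kJ
  ΔH_I = 2541 − 2865 = −324 kJ
Reaction II:
  Bonds broken (reactants):
    C-H: 4 × 421 = 1684
    C=C: 1 × 600 = 600
    H-Br: 1 × 378 = 378
    Σ(broken) = 2662 kJ
  Bonds formed (products):
    C-Br: 1 × 267 = 267
    C-C: 1 × 339 = 339
    C-H: 5 × 421 = 2105
    Σ(formed) = 2711 kJ
  ΔH_II = 2662 − 2711 = −49 kJ
ΔH_I − ΔH_II = −275 kJ, so reaction I has the more negative ΔH; |ΔH_I − ΔH_II| = 275 kJ.

Reaction I, by 275 kJ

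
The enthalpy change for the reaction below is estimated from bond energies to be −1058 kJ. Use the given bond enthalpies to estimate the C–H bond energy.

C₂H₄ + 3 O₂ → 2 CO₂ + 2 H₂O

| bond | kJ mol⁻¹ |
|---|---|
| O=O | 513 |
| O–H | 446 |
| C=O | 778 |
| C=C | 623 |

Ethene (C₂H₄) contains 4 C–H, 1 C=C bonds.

Let D be the C–H bond energy.
Σ(broken) = 4×D + 1×623 + 3×513 = 2162 + 4D
Σ(formed) = 4×778 + 4×446 = 4896
ΔH = Σ(broken) − Σ(formed) = (2162 + 4D) − (4896) = −2734 + 4D
Setting this equal to −1058 kJ gives 4D = 1676, so D = 419 kJ/mol.

D(C–H) ≈ 419 kJ/mol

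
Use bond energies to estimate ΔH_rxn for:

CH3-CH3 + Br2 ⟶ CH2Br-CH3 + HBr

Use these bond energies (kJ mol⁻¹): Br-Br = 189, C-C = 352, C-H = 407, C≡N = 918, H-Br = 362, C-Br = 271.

Bonds broken (reactants):
  Br-Br: 1 × 189 = 189
  C-C: 1 × 352 = 352
  C-H: 6 × 407 = 2442
  Σ(broken) = 2983 kJ
Bonds formed (products):
  C-Br: 1 × 271 = 271
  C-C: 1 × 352 = 352
  C-H: 5 × 407 = 2035
  H-Br: 1 × 362 = 362
  Σ(formed) = 3020 kJ
ΔH = Σ(broken) − Σ(formed) = 2983 − 3020 = −37 kJ

ΔH ≈ −37 kJ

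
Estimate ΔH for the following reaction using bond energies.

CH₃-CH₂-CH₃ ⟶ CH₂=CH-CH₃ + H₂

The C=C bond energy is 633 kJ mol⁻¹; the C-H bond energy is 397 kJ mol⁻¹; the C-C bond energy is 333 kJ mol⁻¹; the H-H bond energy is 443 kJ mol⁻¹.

ΔH ≈ +51 kJ

Bonds broken (reactants):
  C-C: 2 × 333 = 666
  C-H: 8 × 397 = 3176
  Σ(broken) = 3842 kJ
Bonds formed (products):
  C-C: 1 × 333 = 333
  C-H: 6 × 397 = 2382
  C=C: 1 × 633 = 633
  H-H: 1 × 443 = 443
  Σ(formed) = 3791 kJ
ΔH = Σ(broken) − Σ(formed) = 3842 − 3791 = +51 kJ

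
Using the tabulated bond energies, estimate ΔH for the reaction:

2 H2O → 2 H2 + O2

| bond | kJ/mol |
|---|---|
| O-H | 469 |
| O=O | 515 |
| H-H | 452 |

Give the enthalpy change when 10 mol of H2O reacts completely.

Bonds broken (reactants):
  O-H: 4 × 469 = 1876
  Σ(broken) = 1876 kJ
Bonds formed (products):
  H-H: 2 × 452 = 904
  O=O: 1 × 515 = 515
  Σ(formed) = 1419 kJ
ΔH = Σ(broken) − Σ(formed) = 1876 − 1419 = +457 kJ
For 5× the reaction as written: 5 × (+457) = +2285 kJ

ΔH = +2285 kJ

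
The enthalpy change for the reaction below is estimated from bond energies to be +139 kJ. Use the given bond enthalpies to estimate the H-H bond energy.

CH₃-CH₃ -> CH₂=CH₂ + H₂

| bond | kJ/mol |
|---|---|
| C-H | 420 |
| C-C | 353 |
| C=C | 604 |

D(H-H) ≈ 450 kJ/mol

Let D be the H-H bond energy.
Σ(broken) = 1×353 + 6×420 = 2873
Σ(formed) = 4×420 + 1×604 + 1×D = 2284 + D
ΔH = Σ(broken) − Σ(formed) = (2873) − (2284 + D) = +589 − D
Setting this equal to +139 kJ gives D = 450 kJ/mol.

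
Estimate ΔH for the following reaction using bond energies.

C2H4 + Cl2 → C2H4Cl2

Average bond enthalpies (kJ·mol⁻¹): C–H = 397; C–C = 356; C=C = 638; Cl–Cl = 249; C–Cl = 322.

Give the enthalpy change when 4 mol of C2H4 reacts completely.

Bonds broken (reactants):
  C–H: 4 × 397 = 1588
  C=C: 1 × 638 = 638
  Cl–Cl: 1 × 249 = 249
  Σ(broken) = 2475 kJ
Bonds formed (products):
  C–C: 1 × 356 = 356
  C–Cl: 2 × 322 = 644
  C–H: 4 × 397 = 1588
  Σ(formed) = 2588 kJ
ΔH = Σ(broken) − Σ(formed) = 2475 − 2588 = −113 kJ
For 4× the reaction as written: 4 × (−113) = −452 kJ

ΔH = −452 kJ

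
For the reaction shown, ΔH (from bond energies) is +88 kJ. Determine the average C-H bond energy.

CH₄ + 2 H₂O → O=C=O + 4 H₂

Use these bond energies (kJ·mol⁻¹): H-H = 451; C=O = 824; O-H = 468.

D(C-H) ≈ 417 kJ/mol

Let D be the C-H bond energy.
Σ(broken) = 4×D + 4×468 = 1872 + 4D
Σ(formed) = 2×824 + 4×451 = 3452
ΔH = Σ(broken) − Σ(formed) = (1872 + 4D) − (3452) = −1580 + 4D
Setting this equal to +88 kJ gives 4D = 1668, so D = 417 kJ/mol.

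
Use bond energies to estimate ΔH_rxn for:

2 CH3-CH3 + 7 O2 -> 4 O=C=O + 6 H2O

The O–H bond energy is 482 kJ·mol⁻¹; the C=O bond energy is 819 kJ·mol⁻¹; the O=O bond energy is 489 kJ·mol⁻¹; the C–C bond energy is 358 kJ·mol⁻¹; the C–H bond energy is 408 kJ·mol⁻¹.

Bonds broken (reactants):
  C–C: 2 × 358 = 716
  C–H: 12 × 408 = 4896
  O=O: 7 × 489 = 3423
  Σ(broken) = 9035 kJ
Bonds formed (products):
  C=O: 8 × 819 = 6552
  O–H: 12 × 482 = 5784
  Σ(formed) = 12336 kJ
ΔH = Σ(broken) − Σ(formed) = 9035 − 12336 = −3301 kJ

ΔH ≈ −3301 kJ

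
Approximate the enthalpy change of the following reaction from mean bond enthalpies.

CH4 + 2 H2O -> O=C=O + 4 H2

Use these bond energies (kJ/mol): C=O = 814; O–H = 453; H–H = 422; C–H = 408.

ΔH ≈ +128 kJ

Bonds broken (reactants):
  C–H: 4 × 408 = 1632
  O–H: 4 × 453 = 1812
  Σ(broken) = 3444 kJ
Bonds formed (products):
  C=O: 2 × 814 = 1628
  H–H: 4 × 422 = 1688
  Σ(formed) = 3316 kJ
ΔH = Σ(broken) − Σ(formed) = 3444 − 3316 = +128 kJ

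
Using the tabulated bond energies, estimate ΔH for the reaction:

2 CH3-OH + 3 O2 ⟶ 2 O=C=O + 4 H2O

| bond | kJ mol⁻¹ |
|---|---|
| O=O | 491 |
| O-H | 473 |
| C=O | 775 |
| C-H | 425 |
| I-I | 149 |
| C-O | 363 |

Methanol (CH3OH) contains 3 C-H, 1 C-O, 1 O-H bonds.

ΔH ≈ −1189 kJ

Bonds broken (reactants):
  C-H: 6 × 425 = 2550
  C-O: 2 × 363 = 726
  O-H: 2 × 473 = 946
  O=O: 3 × 491 = 1473
  Σ(broken) = 5695 kJ
Bonds formed (products):
  C=O: 4 × 775 = 3100
  O-H: 8 × 473 = 3784
  Σ(formed) = 6884 kJ
ΔH = Σ(broken) − Σ(formed) = 5695 − 6884 = −1189 kJ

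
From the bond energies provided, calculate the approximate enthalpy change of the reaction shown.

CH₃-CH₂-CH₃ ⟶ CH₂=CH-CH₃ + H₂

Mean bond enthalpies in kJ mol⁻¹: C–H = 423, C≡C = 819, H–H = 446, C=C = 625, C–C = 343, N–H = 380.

Bonds broken (reactants):
  C–C: 2 × 343 = 686
  C–H: 8 × 423 = 3384
  Σ(broken) = 4070 kJ
Bonds formed (products):
  C–C: 1 × 343 = 343
  C–H: 6 × 423 = 2538
  C=C: 1 × 625 = 625
  H–H: 1 × 446 = 446
  Σ(formed) = 3952 kJ
ΔH = Σ(broken) − Σ(formed) = 4070 − 3952 = +118 kJ

ΔH ≈ +118 kJ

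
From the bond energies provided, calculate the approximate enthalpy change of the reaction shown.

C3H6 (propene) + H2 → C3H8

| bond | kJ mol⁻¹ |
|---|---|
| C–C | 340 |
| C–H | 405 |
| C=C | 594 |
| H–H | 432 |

ΔH ≈ −124 kJ

Bonds broken (reactants):
  C–C: 1 × 340 = 340
  C–H: 6 × 405 = 2430
  C=C: 1 × 594 = 594
  H–H: 1 × 432 = 432
  Σ(broken) = 3796 kJ
Bonds formed (products):
  C–C: 2 × 340 = 680
  C–H: 8 × 405 = 3240
  Σ(formed) = 3920 kJ
ΔH = Σ(broken) − Σ(formed) = 3796 − 3920 = −124 kJ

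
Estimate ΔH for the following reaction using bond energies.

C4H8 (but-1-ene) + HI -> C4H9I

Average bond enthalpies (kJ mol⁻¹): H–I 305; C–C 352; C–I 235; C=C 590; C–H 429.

Bonds broken (reactants):
  C–C: 2 × 352 = 704
  C–H: 8 × 429 = 3432
  C=C: 1 × 590 = 590
  H–I: 1 × 305 = 305
  Σ(broken) = 5031 kJ
Bonds formed (products):
  C–C: 3 × 352 = 1056
  C–H: 9 × 429 = 3861
  C–I: 1 × 235 = 235
  Σ(formed) = 5152 kJ
ΔH = Σ(broken) − Σ(formed) = 5031 − 5152 = −121 kJ

ΔH ≈ −121 kJ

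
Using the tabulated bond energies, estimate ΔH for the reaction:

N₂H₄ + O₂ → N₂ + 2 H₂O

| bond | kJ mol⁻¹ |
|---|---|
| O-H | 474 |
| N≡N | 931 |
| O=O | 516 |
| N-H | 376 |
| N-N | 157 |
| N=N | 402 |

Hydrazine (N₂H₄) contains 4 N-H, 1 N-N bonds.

Bonds broken (reactants):
  N-H: 4 × 376 = 1504
  N-N: 1 × 157 = 157
  O=O: 1 × 516 = 516
  Σ(broken) = 2177 kJ
Bonds formed (products):
  N≡N: 1 × 931 = 931
  O-H: 4 × 474 = 1896
  Σ(formed) = 2827 kJ
ΔH = Σ(broken) − Σ(formed) = 2177 − 2827 = −650 kJ

ΔH ≈ −650 kJ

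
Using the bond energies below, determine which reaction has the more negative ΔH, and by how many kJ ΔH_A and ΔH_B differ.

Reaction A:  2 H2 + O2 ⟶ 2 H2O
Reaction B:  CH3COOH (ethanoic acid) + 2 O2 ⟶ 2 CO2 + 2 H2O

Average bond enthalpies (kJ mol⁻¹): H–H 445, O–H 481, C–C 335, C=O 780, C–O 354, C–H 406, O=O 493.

Reaction A:
  Bonds broken (reactants):
    H–H: 2 × 445 = 890
    O=O: 1 × 493 = 493
    Σ(broken) = 1383 kJ
  Bonds formed (products):
    O–H: 4 × 481 = 1924
    Σ(formed) = 1924 kJ
  ΔH_A = 1383 − 1924 = −541 kJ
Reaction B:
  Bonds broken (reactants):
    C–C: 1 × 335 = 335
    C–H: 3 × 406 = 1218
    C–O: 1 × 354 = 354
    C=O: 1 × 780 = 780
    O–H: 1 × 481 = 481
    O=O: 2 × 493 = 986
    Σ(broken) = 4154 kJ
  Bonds formed (products):
    C=O: 4 × 780 = 3120
    O–H: 4 × 481 = 1924
    Σ(formed) = 5044 kJ
  ΔH_B = 4154 − 5044 = −890 kJ
ΔH_A − ΔH_B = +349 kJ, so reaction B has the more negative ΔH; |ΔH_A − ΔH_B| = 349 kJ.

Reaction B, by 349 kJ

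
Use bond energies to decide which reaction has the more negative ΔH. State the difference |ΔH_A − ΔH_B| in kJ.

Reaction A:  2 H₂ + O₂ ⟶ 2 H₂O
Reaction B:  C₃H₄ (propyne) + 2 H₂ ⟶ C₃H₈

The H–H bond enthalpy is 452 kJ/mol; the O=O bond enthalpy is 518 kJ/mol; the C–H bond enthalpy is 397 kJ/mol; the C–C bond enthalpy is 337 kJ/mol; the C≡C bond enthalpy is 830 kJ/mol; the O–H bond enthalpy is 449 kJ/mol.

Reaction A, by 183 kJ

Reaction A:
  Bonds broken (reactants):
    H–H: 2 × 452 = 904
    O=O: 1 × 518 = 518
    Σ(broken) = 1422 kJ
  Bonds formed (products):
    O–H: 4 × 449 = 1796
    Σ(formed) = 1796 kJ
  ΔH_A = 1422 − 1796 = −374 kJ
Reaction B:
  Bonds broken (reactants):
    C≡C: 1 × 830 = 830
    C–C: 1 × 337 = 337
    C–H: 4 × 397 = 1588
    H–H: 2 × 452 = 904
    Σ(broken) = 3659 kJ
  Bonds formed (products):
    C–C: 2 × 337 = 674
    C–H: 8 × 397 = 3176
    Σ(formed) = 3850 kJ
  ΔH_B = 3659 − 3850 = −191 kJ
ΔH_A − ΔH_B = −183 kJ, so reaction A has the more negative ΔH; |ΔH_A − ΔH_B| = 183 kJ.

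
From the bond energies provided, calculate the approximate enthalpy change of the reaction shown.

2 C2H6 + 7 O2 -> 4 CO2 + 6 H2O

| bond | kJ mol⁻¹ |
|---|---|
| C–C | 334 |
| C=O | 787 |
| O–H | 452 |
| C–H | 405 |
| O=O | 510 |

Bonds broken (reactants):
  C–C: 2 × 334 = 668
  C–H: 12 × 405 = 4860
  O=O: 7 × 510 = 3570
  Σ(broken) = 9098 kJ
Bonds formed (products):
  C=O: 8 × 787 = 6296
  O–H: 12 × 452 = 5424
  Σ(formed) = 11720 kJ
ΔH = Σ(broken) − Σ(formed) = 9098 − 11720 = −2622 kJ

ΔH ≈ −2622 kJ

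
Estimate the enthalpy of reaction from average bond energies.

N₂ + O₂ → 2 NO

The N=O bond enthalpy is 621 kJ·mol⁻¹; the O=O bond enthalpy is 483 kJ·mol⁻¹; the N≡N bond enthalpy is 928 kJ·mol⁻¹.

ΔH ≈ +169 kJ

Bonds broken (reactants):
  N≡N: 1 × 928 = 928
  O=O: 1 × 483 = 483
  Σ(broken) = 1411 kJ
Bonds formed (products):
  N=O: 2 × 621 = 1242
  Σ(formed) = 1242 kJ
ΔH = Σ(broken) − Σ(formed) = 1411 − 1242 = +169 kJ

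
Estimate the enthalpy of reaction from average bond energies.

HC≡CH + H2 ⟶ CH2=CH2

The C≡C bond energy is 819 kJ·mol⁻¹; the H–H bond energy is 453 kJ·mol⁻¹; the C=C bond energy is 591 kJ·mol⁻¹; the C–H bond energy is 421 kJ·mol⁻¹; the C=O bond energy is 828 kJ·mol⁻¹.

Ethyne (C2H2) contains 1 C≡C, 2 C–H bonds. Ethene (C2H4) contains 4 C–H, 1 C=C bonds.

ΔH ≈ −161 kJ

Bonds broken (reactants):
  C≡C: 1 × 819 = 819
  C–H: 2 × 421 = 842
  H–H: 1 × 453 = 453
  Σ(broken) = 2114 kJ
Bonds formed (products):
  C–H: 4 × 421 = 1684
  C=C: 1 × 591 = 591
  Σ(formed) = 2275 kJ
ΔH = Σ(broken) − Σ(formed) = 2114 − 2275 = −161 kJ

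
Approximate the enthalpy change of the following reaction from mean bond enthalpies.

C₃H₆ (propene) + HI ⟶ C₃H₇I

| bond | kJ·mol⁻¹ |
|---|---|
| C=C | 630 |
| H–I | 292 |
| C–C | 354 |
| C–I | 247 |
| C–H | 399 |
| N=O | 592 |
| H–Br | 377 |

Bonds broken (reactants):
  C–C: 1 × 354 = 354
  C–H: 6 × 399 = 2394
  C=C: 1 × 630 = 630
  H–I: 1 × 292 = 292
  Σ(broken) = 3670 kJ
Bonds formed (products):
  C–C: 2 × 354 = 708
  C–H: 7 × 399 = 2793
  C–I: 1 × 247 = 247
  Σ(formed) = 3748 kJ
ΔH = Σ(broken) − Σ(formed) = 3670 − 3748 = −78 kJ

ΔH ≈ −78 kJ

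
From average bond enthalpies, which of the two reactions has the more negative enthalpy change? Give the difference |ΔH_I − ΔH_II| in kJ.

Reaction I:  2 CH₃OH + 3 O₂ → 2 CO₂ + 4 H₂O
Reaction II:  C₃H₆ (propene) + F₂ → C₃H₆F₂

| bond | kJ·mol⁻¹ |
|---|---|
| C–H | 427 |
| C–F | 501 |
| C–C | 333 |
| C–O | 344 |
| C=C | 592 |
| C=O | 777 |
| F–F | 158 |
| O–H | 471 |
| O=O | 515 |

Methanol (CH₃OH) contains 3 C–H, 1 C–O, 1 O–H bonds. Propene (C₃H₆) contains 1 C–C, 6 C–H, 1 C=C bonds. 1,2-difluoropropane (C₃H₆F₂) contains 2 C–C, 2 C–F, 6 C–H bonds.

Reaction I:
  Bonds broken (reactants):
    C–H: 6 × 427 = 2562
    C–O: 2 × 344 = 688
    O–H: 2 × 471 = 942
    O=O: 3 × 515 = 1545
    Σ(broken) = 5737 kJ
  Bonds formed (products):
    C=O: 4 × 777 = 3108
    O–H: 8 × 471 = 3768
    Σ(formed) = 6876 kJ
  ΔH_I = 5737 − 6876 = −1139 kJ
Reaction II:
  Bonds broken (reactants):
    C–C: 1 × 333 = 333
    C–H: 6 × 427 = 2562
    C=C: 1 × 592 = 592
    F–F: 1 × 158 = 158
    Σ(broken) = 3645 kJ
  Bonds formed (products):
    C–C: 2 × 333 = 666
    C–F: 2 × 501 = 1002
    C–H: 6 × 427 = 2562
    Σ(formed) = 4230 kJ
  ΔH_II = 3645 − 4230 = −585 kJ
ΔH_I − ΔH_II = −554 kJ, so reaction I has the more negative ΔH; |ΔH_I − ΔH_II| = 554 kJ.

Reaction I, by 554 kJ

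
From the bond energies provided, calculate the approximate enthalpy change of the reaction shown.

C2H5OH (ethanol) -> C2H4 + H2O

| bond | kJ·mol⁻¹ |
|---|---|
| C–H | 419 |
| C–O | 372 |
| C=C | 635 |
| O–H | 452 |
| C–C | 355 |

Bonds broken (reactants):
  C–C: 1 × 355 = 355
  C–H: 5 × 419 = 2095
  C–O: 1 × 372 = 372
  O–H: 1 × 452 = 452
  Σ(broken) = 3274 kJ
Bonds formed (products):
  C–H: 4 × 419 = 1676
  C=C: 1 × 635 = 635
  O–H: 2 × 452 = 904
  Σ(formed) = 3215 kJ
ΔH = Σ(broken) − Σ(formed) = 3274 − 3215 = +59 kJ

ΔH ≈ +59 kJ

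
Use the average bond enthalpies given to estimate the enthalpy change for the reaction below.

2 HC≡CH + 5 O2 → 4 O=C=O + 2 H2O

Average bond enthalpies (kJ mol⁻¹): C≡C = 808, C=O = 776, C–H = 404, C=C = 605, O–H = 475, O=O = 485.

Bonds broken (reactants):
  C≡C: 2 × 808 = 1616
  C–H: 4 × 404 = 1616
  O=O: 5 × 485 = 2425
  Σ(broken) = 5657 kJ
Bonds formed (products):
  C=O: 8 × 776 = 6208
  O–H: 4 × 475 = 1900
  Σ(formed) = 8108 kJ
ΔH = Σ(broken) − Σ(formed) = 5657 − 8108 = −2451 kJ

ΔH ≈ −2451 kJ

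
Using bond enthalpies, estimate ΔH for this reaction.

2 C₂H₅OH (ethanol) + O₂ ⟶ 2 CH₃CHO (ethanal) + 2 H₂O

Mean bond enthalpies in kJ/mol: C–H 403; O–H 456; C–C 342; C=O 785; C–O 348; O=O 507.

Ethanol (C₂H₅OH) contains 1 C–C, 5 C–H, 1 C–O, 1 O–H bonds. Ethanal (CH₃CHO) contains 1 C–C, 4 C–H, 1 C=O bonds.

ΔH ≈ −473 kJ

Bonds broken (reactants):
  C–C: 2 × 342 = 684
  C–H: 10 × 403 = 4030
  C–O: 2 × 348 = 696
  O–H: 2 × 456 = 912
  O=O: 1 × 507 = 507
  Σ(broken) = 6829 kJ
Bonds formed (products):
  C–C: 2 × 342 = 684
  C–H: 8 × 403 = 3224
  C=O: 2 × 785 = 1570
  O–H: 4 × 456 = 1824
  Σ(formed) = 7302 kJ
ΔH = Σ(broken) − Σ(formed) = 6829 − 7302 = −473 kJ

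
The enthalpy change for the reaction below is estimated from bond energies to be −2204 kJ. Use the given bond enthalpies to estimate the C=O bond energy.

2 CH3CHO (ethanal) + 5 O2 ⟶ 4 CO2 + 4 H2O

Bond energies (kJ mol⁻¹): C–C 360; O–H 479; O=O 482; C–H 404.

Let D be the C=O bond energy.
Σ(broken) = 2×360 + 8×404 + 2×D + 5×482 = 6362 + 2D
Σ(formed) = 8×D + 8×479 = 3832 + 8D
ΔH = Σ(broken) − Σ(formed) = (6362 + 2D) − (3832 + 8D) = +2530 − 6D
Setting this equal to −2204 kJ gives 6D = 4734, so D = 789 kJ/mol.

D(C=O) ≈ 789 kJ/mol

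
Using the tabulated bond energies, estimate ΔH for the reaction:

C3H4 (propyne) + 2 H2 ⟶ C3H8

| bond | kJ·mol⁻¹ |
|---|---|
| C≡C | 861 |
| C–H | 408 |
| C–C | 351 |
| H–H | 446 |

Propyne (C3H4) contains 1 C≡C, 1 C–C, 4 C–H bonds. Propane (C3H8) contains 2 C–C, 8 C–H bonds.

ΔH ≈ −230 kJ

Bonds broken (reactants):
  C≡C: 1 × 861 = 861
  C–C: 1 × 351 = 351
  C–H: 4 × 408 = 1632
  H–H: 2 × 446 = 892
  Σ(broken) = 3736 kJ
Bonds formed (products):
  C–C: 2 × 351 = 702
  C–H: 8 × 408 = 3264
  Σ(formed) = 3966 kJ
ΔH = Σ(broken) − Σ(formed) = 3736 − 3966 = −230 kJ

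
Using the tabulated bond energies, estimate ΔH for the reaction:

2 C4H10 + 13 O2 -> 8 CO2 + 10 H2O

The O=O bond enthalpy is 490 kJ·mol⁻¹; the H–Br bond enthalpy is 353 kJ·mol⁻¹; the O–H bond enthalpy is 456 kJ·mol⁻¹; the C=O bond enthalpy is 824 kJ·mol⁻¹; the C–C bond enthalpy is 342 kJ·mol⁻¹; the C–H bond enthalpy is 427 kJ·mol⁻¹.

ΔH ≈ −5342 kJ

Bonds broken (reactants):
  C–C: 6 × 342 = 2052
  C–H: 20 × 427 = 8540
  O=O: 13 × 490 = 6370
  Σ(broken) = 16962 kJ
Bonds formed (products):
  C=O: 16 × 824 = 13184
  O–H: 20 × 456 = 9120
  Σ(formed) = 22304 kJ
ΔH = Σ(broken) − Σ(formed) = 16962 − 22304 = −5342 kJ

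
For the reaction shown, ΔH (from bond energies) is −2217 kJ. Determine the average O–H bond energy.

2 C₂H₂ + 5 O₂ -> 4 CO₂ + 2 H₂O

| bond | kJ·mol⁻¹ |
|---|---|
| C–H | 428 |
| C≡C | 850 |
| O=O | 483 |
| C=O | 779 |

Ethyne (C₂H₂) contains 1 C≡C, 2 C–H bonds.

Let D be the O–H bond energy.
Σ(broken) = 2×850 + 4×428 + 5×483 = 5827
Σ(formed) = 8×779 + 4×D = 6232 + 4D
ΔH = Σ(broken) − Σ(formed) = (5827) − (6232 + 4D) = −405 − 4D
Setting this equal to −2217 kJ gives 4D = 1812, so D = 453 kJ/mol.

D(O–H) ≈ 453 kJ/mol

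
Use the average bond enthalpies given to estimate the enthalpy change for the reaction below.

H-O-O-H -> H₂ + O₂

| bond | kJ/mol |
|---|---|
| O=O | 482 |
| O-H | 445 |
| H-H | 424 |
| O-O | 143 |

ΔH ≈ +127 kJ

Bonds broken (reactants):
  O-H: 2 × 445 = 890
  O-O: 1 × 143 = 143
  Σ(broken) = 1033 kJ
Bonds formed (products):
  H-H: 1 × 424 = 424
  O=O: 1 × 482 = 482
  Σ(formed) = 906 kJ
ΔH = Σ(broken) − Σ(formed) = 1033 − 906 = +127 kJ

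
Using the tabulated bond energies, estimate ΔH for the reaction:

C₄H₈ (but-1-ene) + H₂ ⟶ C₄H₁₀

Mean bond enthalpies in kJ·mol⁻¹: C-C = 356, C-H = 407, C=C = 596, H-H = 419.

ΔH ≈ −155 kJ

Bonds broken (reactants):
  C-C: 2 × 356 = 712
  C-H: 8 × 407 = 3256
  C=C: 1 × 596 = 596
  H-H: 1 × 419 = 419
  Σ(broken) = 4983 kJ
Bonds formed (products):
  C-C: 3 × 356 = 1068
  C-H: 10 × 407 = 4070
  Σ(formed) = 5138 kJ
ΔH = Σ(broken) − Σ(formed) = 4983 − 5138 = −155 kJ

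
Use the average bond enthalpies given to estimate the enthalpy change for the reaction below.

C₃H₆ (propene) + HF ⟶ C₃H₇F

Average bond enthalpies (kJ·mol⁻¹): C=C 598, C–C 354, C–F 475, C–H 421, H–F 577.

ΔH ≈ −75 kJ

Bonds broken (reactants):
  C–C: 1 × 354 = 354
  C–H: 6 × 421 = 2526
  C=C: 1 × 598 = 598
  H–F: 1 × 577 = 577
  Σ(broken) = 4055 kJ
Bonds formed (products):
  C–C: 2 × 354 = 708
  C–F: 1 × 475 = 475
  C–H: 7 × 421 = 2947
  Σ(formed) = 4130 kJ
ΔH = Σ(broken) − Σ(formed) = 4055 − 4130 = −75 kJ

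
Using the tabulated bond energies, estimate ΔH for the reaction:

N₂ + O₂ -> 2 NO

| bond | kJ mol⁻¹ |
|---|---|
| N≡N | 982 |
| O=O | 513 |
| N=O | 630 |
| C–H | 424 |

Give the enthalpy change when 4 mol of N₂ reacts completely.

Bonds broken (reactants):
  N≡N: 1 × 982 = 982
  O=O: 1 × 513 = 513
  Σ(broken) = 1495 kJ
Bonds formed (products):
  N=O: 2 × 630 = 1260
  Σ(formed) = 1260 kJ
ΔH = Σ(broken) − Σ(formed) = 1495 − 1260 = +235 kJ
For 4× the reaction as written: 4 × (+235) = +940 kJ

ΔH = +940 kJ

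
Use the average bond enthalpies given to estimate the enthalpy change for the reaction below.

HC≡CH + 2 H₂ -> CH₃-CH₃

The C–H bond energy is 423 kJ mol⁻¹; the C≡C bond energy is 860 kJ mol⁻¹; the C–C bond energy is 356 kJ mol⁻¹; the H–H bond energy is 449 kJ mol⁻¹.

ΔH ≈ −290 kJ

Bonds broken (reactants):
  C≡C: 1 × 860 = 860
  C–H: 2 × 423 = 846
  H–H: 2 × 449 = 898
  Σ(broken) = 2604 kJ
Bonds formed (products):
  C–C: 1 × 356 = 356
  C–H: 6 × 423 = 2538
  Σ(formed) = 2894 kJ
ΔH = Σ(broken) − Σ(formed) = 2604 − 2894 = −290 kJ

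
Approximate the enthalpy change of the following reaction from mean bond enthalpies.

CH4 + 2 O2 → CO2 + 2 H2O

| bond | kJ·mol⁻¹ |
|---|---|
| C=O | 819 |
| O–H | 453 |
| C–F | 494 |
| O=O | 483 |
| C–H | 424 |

Bonds broken (reactants):
  C–H: 4 × 424 = 1696
  O=O: 2 × 483 = 966
  Σ(broken) = 2662 kJ
Bonds formed (products):
  C=O: 2 × 819 = 1638
  O–H: 4 × 453 = 1812
  Σ(formed) = 3450 kJ
ΔH = Σ(broken) − Σ(formed) = 2662 − 3450 = −788 kJ

ΔH ≈ −788 kJ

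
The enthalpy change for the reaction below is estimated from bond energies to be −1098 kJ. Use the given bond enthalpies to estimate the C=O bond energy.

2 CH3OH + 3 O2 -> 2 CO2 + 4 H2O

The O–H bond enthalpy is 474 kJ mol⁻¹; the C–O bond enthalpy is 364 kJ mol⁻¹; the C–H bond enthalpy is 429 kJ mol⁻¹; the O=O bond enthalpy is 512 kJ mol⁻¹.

D(C=O) ≈ 773 kJ/mol

Let D be the C=O bond energy.
Σ(broken) = 6×429 + 2×364 + 2×474 + 3×512 = 5786
Σ(formed) = 4×D + 8×474 = 3792 + 4D
ΔH = Σ(broken) − Σ(formed) = (5786) − (3792 + 4D) = +1994 − 4D
Setting this equal to −1098 kJ gives 4D = 3092, so D = 773 kJ/mol.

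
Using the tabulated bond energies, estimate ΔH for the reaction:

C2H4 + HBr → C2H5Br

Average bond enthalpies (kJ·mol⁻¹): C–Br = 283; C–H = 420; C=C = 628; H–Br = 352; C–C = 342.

Bonds broken (reactants):
  C–H: 4 × 420 = 1680
  C=C: 1 × 628 = 628
  H–Br: 1 × 352 = 352
  Σ(broken) = 2660 kJ
Bonds formed (products):
  C–Br: 1 × 283 = 283
  C–C: 1 × 342 = 342
  C–H: 5 × 420 = 2100
  Σ(formed) = 2725 kJ
ΔH = Σ(broken) − Σ(formed) = 2660 − 2725 = −65 kJ

ΔH ≈ −65 kJ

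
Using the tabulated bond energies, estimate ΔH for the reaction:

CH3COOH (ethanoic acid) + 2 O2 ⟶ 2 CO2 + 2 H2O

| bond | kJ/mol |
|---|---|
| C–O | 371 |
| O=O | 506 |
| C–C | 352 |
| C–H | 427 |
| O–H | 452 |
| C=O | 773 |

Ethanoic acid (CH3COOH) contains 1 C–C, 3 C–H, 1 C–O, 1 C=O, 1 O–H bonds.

Bonds broken (reactants):
  C–C: 1 × 352 = 352
  C–H: 3 × 427 = 1281
  C–O: 1 × 371 = 371
  C=O: 1 × 773 = 773
  O–H: 1 × 452 = 452
  O=O: 2 × 506 = 1012
  Σ(broken) = 4241 kJ
Bonds formed (products):
  C=O: 4 × 773 = 3092
  O–H: 4 × 452 = 1808
  Σ(formed) = 4900 kJ
ΔH = Σ(broken) − Σ(formed) = 4241 − 4900 = −659 kJ

ΔH ≈ −659 kJ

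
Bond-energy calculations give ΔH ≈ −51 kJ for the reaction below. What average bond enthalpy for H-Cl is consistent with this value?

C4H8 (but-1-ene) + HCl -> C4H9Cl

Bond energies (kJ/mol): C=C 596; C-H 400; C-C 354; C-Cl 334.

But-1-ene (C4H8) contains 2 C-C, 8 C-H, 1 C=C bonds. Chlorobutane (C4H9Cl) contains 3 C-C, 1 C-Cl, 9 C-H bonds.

Let D be the H-Cl bond energy.
Σ(broken) = 2×354 + 8×400 + 1×596 + 1×D = 4504 + D
Σ(formed) = 3×354 + 1×334 + 9×400 = 4996
ΔH = Σ(broken) − Σ(formed) = (4504 + D) − (4996) = −492 + D
Setting this equal to −51 kJ gives D = 441 kJ/mol.

D(H-Cl) ≈ 441 kJ/mol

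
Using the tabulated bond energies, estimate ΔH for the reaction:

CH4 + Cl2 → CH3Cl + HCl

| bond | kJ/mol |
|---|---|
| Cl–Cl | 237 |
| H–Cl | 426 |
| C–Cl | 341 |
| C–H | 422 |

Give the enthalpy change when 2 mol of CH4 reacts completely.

ΔH = −216 kJ

Bonds broken (reactants):
  C–H: 4 × 422 = 1688
  Cl–Cl: 1 × 237 = 237
  Σ(broken) = 1925 kJ
Bonds formed (products):
  C–Cl: 1 × 341 = 341
  C–H: 3 × 422 = 1266
  H–Cl: 1 × 426 = 426
  Σ(formed) = 2033 kJ
ΔH = Σ(broken) − Σ(formed) = 1925 − 2033 = −108 kJ
For 2× the reaction as written: 2 × (−108) = −216 kJ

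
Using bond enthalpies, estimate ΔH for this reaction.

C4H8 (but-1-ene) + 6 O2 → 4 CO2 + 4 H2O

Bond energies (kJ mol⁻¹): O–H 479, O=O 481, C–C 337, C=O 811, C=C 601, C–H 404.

ΔH ≈ −2927 kJ

Bonds broken (reactants):
  C–C: 2 × 337 = 674
  C–H: 8 × 404 = 3232
  C=C: 1 × 601 = 601
  O=O: 6 × 481 = 2886
  Σ(broken) = 7393 kJ
Bonds formed (products):
  C=O: 8 × 811 = 6488
  O–H: 8 × 479 = 3832
  Σ(formed) = 10320 kJ
ΔH = Σ(broken) − Σ(formed) = 7393 − 10320 = −2927 kJ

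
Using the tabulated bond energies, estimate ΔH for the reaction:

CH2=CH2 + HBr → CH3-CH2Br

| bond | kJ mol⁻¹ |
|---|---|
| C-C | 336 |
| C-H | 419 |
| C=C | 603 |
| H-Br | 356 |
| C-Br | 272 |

ΔH ≈ −68 kJ

Bonds broken (reactants):
  C-H: 4 × 419 = 1676
  C=C: 1 × 603 = 603
  H-Br: 1 × 356 = 356
  Σ(broken) = 2635 kJ
Bonds formed (products):
  C-Br: 1 × 272 = 272
  C-C: 1 × 336 = 336
  C-H: 5 × 419 = 2095
  Σ(formed) = 2703 kJ
ΔH = Σ(broken) − Σ(formed) = 2635 − 2703 = −68 kJ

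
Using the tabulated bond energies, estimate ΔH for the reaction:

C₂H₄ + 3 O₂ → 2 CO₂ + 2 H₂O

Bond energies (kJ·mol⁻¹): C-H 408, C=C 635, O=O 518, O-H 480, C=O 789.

ΔH ≈ −1255 kJ

Bonds broken (reactants):
  C-H: 4 × 408 = 1632
  C=C: 1 × 635 = 635
  O=O: 3 × 518 = 1554
  Σ(broken) = 3821 kJ
Bonds formed (products):
  C=O: 4 × 789 = 3156
  O-H: 4 × 480 = 1920
  Σ(formed) = 5076 kJ
ΔH = Σ(broken) − Σ(formed) = 3821 − 5076 = −1255 kJ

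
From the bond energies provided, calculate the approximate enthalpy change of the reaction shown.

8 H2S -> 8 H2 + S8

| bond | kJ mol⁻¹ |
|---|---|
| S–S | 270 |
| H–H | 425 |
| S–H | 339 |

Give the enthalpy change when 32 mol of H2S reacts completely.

ΔH = −544 kJ

Bonds broken (reactants):
  S–H: 16 × 339 = 5424
  Σ(broken) = 5424 kJ
Bonds formed (products):
  H–H: 8 × 425 = 3400
  S–S: 8 × 270 = 2160
  Σ(formed) = 5560 kJ
ΔH = Σ(broken) − Σ(formed) = 5424 − 5560 = −136 kJ
For 4× the reaction as written: 4 × (−136) = −544 kJ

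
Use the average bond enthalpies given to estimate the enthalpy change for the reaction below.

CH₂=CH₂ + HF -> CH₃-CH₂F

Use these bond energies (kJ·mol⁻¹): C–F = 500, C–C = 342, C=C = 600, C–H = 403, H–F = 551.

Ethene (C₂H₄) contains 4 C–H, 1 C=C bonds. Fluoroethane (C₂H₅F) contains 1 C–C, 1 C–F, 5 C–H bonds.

Bonds broken (reactants):
  C–H: 4 × 403 = 1612
  C=C: 1 × 600 = 600
  H–F: 1 × 551 = 551
  Σ(broken) = 2763 kJ
Bonds formed (products):
  C–C: 1 × 342 = 342
  C–F: 1 × 500 = 500
  C–H: 5 × 403 = 2015
  Σ(formed) = 2857 kJ
ΔH = Σ(broken) − Σ(formed) = 2763 − 2857 = −94 kJ

ΔH ≈ −94 kJ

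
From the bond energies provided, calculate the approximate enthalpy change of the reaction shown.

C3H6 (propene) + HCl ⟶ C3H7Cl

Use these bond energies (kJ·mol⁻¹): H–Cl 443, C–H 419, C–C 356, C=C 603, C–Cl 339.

Bonds broken (reactants):
  C–C: 1 × 356 = 356
  C–H: 6 × 419 = 2514
  C=C: 1 × 603 = 603
  H–Cl: 1 × 443 = 443
  Σ(broken) = 3916 kJ
Bonds formed (products):
  C–C: 2 × 356 = 712
  C–Cl: 1 × 339 = 339
  C–H: 7 × 419 = 2933
  Σ(formed) = 3984 kJ
ΔH = Σ(broken) − Σ(formed) = 3916 − 3984 = −68 kJ

ΔH ≈ −68 kJ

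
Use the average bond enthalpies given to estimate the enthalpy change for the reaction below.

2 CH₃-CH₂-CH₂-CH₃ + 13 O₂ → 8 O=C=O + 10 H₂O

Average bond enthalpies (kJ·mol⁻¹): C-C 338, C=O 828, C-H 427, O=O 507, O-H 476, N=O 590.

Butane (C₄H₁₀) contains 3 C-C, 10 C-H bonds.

ΔH ≈ −5609 kJ

Bonds broken (reactants):
  C-C: 6 × 338 = 2028
  C-H: 20 × 427 = 8540
  O=O: 13 × 507 = 6591
  Σ(broken) = 17159 kJ
Bonds formed (products):
  C=O: 16 × 828 = 13248
  O-H: 20 × 476 = 9520
  Σ(formed) = 22768 kJ
ΔH = Σ(broken) − Σ(formed) = 17159 − 22768 = −5609 kJ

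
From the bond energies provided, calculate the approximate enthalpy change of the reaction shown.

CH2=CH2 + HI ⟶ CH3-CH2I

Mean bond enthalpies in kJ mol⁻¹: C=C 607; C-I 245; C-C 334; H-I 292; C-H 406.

ΔH ≈ −86 kJ

Bonds broken (reactants):
  C-H: 4 × 406 = 1624
  C=C: 1 × 607 = 607
  H-I: 1 × 292 = 292
  Σ(broken) = 2523 kJ
Bonds formed (products):
  C-C: 1 × 334 = 334
  C-H: 5 × 406 = 2030
  C-I: 1 × 245 = 245
  Σ(formed) = 2609 kJ
ΔH = Σ(broken) − Σ(formed) = 2523 − 2609 = −86 kJ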